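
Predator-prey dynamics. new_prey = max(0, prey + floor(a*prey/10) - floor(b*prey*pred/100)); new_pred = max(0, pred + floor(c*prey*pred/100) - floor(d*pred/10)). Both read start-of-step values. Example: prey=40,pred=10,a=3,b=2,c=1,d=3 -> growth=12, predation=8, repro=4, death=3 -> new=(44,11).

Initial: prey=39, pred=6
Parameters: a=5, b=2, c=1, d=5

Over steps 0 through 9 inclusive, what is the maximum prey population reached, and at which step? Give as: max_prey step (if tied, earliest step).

Answer: 224 6

Derivation:
Step 1: prey: 39+19-4=54; pred: 6+2-3=5
Step 2: prey: 54+27-5=76; pred: 5+2-2=5
Step 3: prey: 76+38-7=107; pred: 5+3-2=6
Step 4: prey: 107+53-12=148; pred: 6+6-3=9
Step 5: prey: 148+74-26=196; pred: 9+13-4=18
Step 6: prey: 196+98-70=224; pred: 18+35-9=44
Step 7: prey: 224+112-197=139; pred: 44+98-22=120
Step 8: prey: 139+69-333=0; pred: 120+166-60=226
Step 9: prey: 0+0-0=0; pred: 226+0-113=113
Max prey = 224 at step 6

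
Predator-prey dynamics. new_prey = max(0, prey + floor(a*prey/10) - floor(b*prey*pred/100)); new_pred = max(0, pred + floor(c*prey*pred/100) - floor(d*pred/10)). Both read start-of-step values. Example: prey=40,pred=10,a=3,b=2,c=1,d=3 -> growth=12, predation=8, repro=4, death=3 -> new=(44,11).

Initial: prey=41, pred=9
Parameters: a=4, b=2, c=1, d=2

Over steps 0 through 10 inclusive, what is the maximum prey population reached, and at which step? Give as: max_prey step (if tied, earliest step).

Answer: 66 3

Derivation:
Step 1: prey: 41+16-7=50; pred: 9+3-1=11
Step 2: prey: 50+20-11=59; pred: 11+5-2=14
Step 3: prey: 59+23-16=66; pred: 14+8-2=20
Step 4: prey: 66+26-26=66; pred: 20+13-4=29
Step 5: prey: 66+26-38=54; pred: 29+19-5=43
Step 6: prey: 54+21-46=29; pred: 43+23-8=58
Step 7: prey: 29+11-33=7; pred: 58+16-11=63
Step 8: prey: 7+2-8=1; pred: 63+4-12=55
Step 9: prey: 1+0-1=0; pred: 55+0-11=44
Step 10: prey: 0+0-0=0; pred: 44+0-8=36
Max prey = 66 at step 3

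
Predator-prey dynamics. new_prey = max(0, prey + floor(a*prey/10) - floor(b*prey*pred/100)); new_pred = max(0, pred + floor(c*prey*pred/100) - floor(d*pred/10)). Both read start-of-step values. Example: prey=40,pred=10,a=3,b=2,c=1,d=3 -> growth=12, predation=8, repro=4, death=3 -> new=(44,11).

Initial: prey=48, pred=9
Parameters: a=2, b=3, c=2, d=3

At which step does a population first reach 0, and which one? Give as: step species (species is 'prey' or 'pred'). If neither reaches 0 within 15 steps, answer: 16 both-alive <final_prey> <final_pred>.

Step 1: prey: 48+9-12=45; pred: 9+8-2=15
Step 2: prey: 45+9-20=34; pred: 15+13-4=24
Step 3: prey: 34+6-24=16; pred: 24+16-7=33
Step 4: prey: 16+3-15=4; pred: 33+10-9=34
Step 5: prey: 4+0-4=0; pred: 34+2-10=26
First extinction: prey at step 5

Answer: 5 prey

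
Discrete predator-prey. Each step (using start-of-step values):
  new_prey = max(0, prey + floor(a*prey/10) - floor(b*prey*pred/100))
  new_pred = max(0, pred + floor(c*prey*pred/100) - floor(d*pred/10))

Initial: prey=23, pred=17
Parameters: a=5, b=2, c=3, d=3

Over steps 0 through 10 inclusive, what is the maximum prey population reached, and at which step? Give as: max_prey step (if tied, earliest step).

Step 1: prey: 23+11-7=27; pred: 17+11-5=23
Step 2: prey: 27+13-12=28; pred: 23+18-6=35
Step 3: prey: 28+14-19=23; pred: 35+29-10=54
Step 4: prey: 23+11-24=10; pred: 54+37-16=75
Step 5: prey: 10+5-15=0; pred: 75+22-22=75
Step 6: prey: 0+0-0=0; pred: 75+0-22=53
Step 7: prey: 0+0-0=0; pred: 53+0-15=38
Step 8: prey: 0+0-0=0; pred: 38+0-11=27
Step 9: prey: 0+0-0=0; pred: 27+0-8=19
Step 10: prey: 0+0-0=0; pred: 19+0-5=14
Max prey = 28 at step 2

Answer: 28 2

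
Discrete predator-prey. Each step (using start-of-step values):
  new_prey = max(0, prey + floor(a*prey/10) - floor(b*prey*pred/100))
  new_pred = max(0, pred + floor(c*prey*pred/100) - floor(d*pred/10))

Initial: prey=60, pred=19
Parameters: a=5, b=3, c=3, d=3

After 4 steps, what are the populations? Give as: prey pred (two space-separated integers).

Answer: 0 66

Derivation:
Step 1: prey: 60+30-34=56; pred: 19+34-5=48
Step 2: prey: 56+28-80=4; pred: 48+80-14=114
Step 3: prey: 4+2-13=0; pred: 114+13-34=93
Step 4: prey: 0+0-0=0; pred: 93+0-27=66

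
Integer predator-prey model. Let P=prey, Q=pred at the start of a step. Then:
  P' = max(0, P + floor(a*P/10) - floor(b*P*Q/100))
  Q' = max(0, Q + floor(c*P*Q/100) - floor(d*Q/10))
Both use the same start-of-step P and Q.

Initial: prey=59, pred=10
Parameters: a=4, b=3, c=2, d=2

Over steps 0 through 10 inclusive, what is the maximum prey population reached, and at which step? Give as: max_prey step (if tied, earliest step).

Step 1: prey: 59+23-17=65; pred: 10+11-2=19
Step 2: prey: 65+26-37=54; pred: 19+24-3=40
Step 3: prey: 54+21-64=11; pred: 40+43-8=75
Step 4: prey: 11+4-24=0; pred: 75+16-15=76
Step 5: prey: 0+0-0=0; pred: 76+0-15=61
Step 6: prey: 0+0-0=0; pred: 61+0-12=49
Step 7: prey: 0+0-0=0; pred: 49+0-9=40
Step 8: prey: 0+0-0=0; pred: 40+0-8=32
Step 9: prey: 0+0-0=0; pred: 32+0-6=26
Step 10: prey: 0+0-0=0; pred: 26+0-5=21
Max prey = 65 at step 1

Answer: 65 1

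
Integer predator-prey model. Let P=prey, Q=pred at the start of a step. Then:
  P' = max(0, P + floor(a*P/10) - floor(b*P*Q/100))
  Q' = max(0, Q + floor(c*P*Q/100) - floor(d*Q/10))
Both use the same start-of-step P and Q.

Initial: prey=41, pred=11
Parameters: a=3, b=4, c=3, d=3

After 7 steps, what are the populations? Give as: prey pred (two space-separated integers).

Step 1: prey: 41+12-18=35; pred: 11+13-3=21
Step 2: prey: 35+10-29=16; pred: 21+22-6=37
Step 3: prey: 16+4-23=0; pred: 37+17-11=43
Step 4: prey: 0+0-0=0; pred: 43+0-12=31
Step 5: prey: 0+0-0=0; pred: 31+0-9=22
Step 6: prey: 0+0-0=0; pred: 22+0-6=16
Step 7: prey: 0+0-0=0; pred: 16+0-4=12

Answer: 0 12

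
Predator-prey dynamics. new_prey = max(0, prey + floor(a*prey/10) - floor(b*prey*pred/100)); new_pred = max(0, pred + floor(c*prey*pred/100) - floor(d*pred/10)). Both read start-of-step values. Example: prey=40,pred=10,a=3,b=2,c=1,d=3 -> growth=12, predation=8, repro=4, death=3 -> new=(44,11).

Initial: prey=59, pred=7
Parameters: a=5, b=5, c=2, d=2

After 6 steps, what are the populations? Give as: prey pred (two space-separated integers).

Step 1: prey: 59+29-20=68; pred: 7+8-1=14
Step 2: prey: 68+34-47=55; pred: 14+19-2=31
Step 3: prey: 55+27-85=0; pred: 31+34-6=59
Step 4: prey: 0+0-0=0; pred: 59+0-11=48
Step 5: prey: 0+0-0=0; pred: 48+0-9=39
Step 6: prey: 0+0-0=0; pred: 39+0-7=32

Answer: 0 32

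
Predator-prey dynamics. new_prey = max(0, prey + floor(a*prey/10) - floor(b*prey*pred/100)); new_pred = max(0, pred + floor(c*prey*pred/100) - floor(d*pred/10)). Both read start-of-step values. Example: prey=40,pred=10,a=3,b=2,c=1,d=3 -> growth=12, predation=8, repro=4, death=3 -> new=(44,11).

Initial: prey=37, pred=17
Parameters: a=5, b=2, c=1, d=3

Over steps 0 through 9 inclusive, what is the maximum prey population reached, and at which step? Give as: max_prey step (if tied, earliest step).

Answer: 57 4

Derivation:
Step 1: prey: 37+18-12=43; pred: 17+6-5=18
Step 2: prey: 43+21-15=49; pred: 18+7-5=20
Step 3: prey: 49+24-19=54; pred: 20+9-6=23
Step 4: prey: 54+27-24=57; pred: 23+12-6=29
Step 5: prey: 57+28-33=52; pred: 29+16-8=37
Step 6: prey: 52+26-38=40; pred: 37+19-11=45
Step 7: prey: 40+20-36=24; pred: 45+18-13=50
Step 8: prey: 24+12-24=12; pred: 50+12-15=47
Step 9: prey: 12+6-11=7; pred: 47+5-14=38
Max prey = 57 at step 4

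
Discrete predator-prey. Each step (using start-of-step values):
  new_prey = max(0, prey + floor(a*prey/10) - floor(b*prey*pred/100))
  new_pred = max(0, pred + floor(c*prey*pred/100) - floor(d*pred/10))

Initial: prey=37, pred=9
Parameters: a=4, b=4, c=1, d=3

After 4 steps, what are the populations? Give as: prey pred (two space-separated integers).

Step 1: prey: 37+14-13=38; pred: 9+3-2=10
Step 2: prey: 38+15-15=38; pred: 10+3-3=10
Step 3: prey: 38+15-15=38; pred: 10+3-3=10
Step 4: prey: 38+15-15=38; pred: 10+3-3=10

Answer: 38 10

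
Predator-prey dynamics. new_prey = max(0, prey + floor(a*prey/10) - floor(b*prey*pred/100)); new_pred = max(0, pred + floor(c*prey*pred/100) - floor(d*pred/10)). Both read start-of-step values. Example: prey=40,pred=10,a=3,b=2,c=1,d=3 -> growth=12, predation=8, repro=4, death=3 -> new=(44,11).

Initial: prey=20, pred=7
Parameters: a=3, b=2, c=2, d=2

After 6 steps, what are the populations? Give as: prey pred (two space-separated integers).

Step 1: prey: 20+6-2=24; pred: 7+2-1=8
Step 2: prey: 24+7-3=28; pred: 8+3-1=10
Step 3: prey: 28+8-5=31; pred: 10+5-2=13
Step 4: prey: 31+9-8=32; pred: 13+8-2=19
Step 5: prey: 32+9-12=29; pred: 19+12-3=28
Step 6: prey: 29+8-16=21; pred: 28+16-5=39

Answer: 21 39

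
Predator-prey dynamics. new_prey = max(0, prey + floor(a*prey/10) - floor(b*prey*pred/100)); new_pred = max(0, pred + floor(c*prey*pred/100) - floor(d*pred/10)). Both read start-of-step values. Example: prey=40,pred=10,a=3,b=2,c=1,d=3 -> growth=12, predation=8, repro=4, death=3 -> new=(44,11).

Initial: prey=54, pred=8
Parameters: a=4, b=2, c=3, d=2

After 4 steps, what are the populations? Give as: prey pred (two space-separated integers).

Answer: 0 225

Derivation:
Step 1: prey: 54+21-8=67; pred: 8+12-1=19
Step 2: prey: 67+26-25=68; pred: 19+38-3=54
Step 3: prey: 68+27-73=22; pred: 54+110-10=154
Step 4: prey: 22+8-67=0; pred: 154+101-30=225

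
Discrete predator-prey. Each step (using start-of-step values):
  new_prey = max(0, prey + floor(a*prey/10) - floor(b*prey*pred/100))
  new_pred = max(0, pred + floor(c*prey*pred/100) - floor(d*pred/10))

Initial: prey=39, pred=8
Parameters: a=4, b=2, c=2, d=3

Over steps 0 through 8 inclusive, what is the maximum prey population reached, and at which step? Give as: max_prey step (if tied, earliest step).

Step 1: prey: 39+15-6=48; pred: 8+6-2=12
Step 2: prey: 48+19-11=56; pred: 12+11-3=20
Step 3: prey: 56+22-22=56; pred: 20+22-6=36
Step 4: prey: 56+22-40=38; pred: 36+40-10=66
Step 5: prey: 38+15-50=3; pred: 66+50-19=97
Step 6: prey: 3+1-5=0; pred: 97+5-29=73
Step 7: prey: 0+0-0=0; pred: 73+0-21=52
Step 8: prey: 0+0-0=0; pred: 52+0-15=37
Max prey = 56 at step 2

Answer: 56 2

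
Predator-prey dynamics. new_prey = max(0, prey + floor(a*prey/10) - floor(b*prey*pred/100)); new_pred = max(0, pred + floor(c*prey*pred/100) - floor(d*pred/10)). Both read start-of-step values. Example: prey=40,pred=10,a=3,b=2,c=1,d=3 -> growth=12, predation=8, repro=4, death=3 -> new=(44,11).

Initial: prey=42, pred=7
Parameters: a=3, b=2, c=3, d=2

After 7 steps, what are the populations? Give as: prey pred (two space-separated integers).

Step 1: prey: 42+12-5=49; pred: 7+8-1=14
Step 2: prey: 49+14-13=50; pred: 14+20-2=32
Step 3: prey: 50+15-32=33; pred: 32+48-6=74
Step 4: prey: 33+9-48=0; pred: 74+73-14=133
Step 5: prey: 0+0-0=0; pred: 133+0-26=107
Step 6: prey: 0+0-0=0; pred: 107+0-21=86
Step 7: prey: 0+0-0=0; pred: 86+0-17=69

Answer: 0 69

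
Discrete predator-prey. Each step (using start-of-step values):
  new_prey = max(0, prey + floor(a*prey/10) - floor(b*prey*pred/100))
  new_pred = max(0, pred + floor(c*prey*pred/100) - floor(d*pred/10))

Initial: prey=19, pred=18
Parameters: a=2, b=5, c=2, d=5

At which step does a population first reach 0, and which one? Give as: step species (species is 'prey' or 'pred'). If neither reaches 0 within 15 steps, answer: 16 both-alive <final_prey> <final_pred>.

Answer: 16 both-alive 2 1

Derivation:
Step 1: prey: 19+3-17=5; pred: 18+6-9=15
Step 2: prey: 5+1-3=3; pred: 15+1-7=9
Step 3: prey: 3+0-1=2; pred: 9+0-4=5
Step 4: prey: 2+0-0=2; pred: 5+0-2=3
Step 5: prey: 2+0-0=2; pred: 3+0-1=2
Step 6: prey: 2+0-0=2; pred: 2+0-1=1
Step 7: prey: 2+0-0=2; pred: 1+0-0=1
Steps 8-15: state stable at prey=2, pred=1 (no change)
No extinction within 15 steps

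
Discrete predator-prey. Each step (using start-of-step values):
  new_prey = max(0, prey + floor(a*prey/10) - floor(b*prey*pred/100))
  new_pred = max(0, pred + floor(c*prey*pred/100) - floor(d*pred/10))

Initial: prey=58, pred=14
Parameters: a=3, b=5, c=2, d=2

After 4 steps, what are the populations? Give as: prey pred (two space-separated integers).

Step 1: prey: 58+17-40=35; pred: 14+16-2=28
Step 2: prey: 35+10-49=0; pred: 28+19-5=42
Step 3: prey: 0+0-0=0; pred: 42+0-8=34
Step 4: prey: 0+0-0=0; pred: 34+0-6=28

Answer: 0 28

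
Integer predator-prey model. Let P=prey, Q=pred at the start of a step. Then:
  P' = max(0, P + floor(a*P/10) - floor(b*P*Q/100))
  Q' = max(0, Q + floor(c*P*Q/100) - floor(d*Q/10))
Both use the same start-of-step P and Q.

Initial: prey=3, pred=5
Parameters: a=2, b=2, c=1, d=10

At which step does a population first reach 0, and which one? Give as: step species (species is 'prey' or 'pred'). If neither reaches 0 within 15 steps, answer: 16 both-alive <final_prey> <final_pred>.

Step 1: prey: 3+0-0=3; pred: 5+0-5=0
First extinction: pred at step 1

Answer: 1 pred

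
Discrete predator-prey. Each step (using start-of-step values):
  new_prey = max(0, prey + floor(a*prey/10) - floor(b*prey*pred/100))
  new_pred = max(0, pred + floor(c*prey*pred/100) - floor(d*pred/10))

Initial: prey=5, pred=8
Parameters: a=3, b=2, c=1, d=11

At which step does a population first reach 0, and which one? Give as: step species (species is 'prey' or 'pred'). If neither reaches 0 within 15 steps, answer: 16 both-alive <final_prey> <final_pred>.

Step 1: prey: 5+1-0=6; pred: 8+0-8=0
First extinction: pred at step 1

Answer: 1 pred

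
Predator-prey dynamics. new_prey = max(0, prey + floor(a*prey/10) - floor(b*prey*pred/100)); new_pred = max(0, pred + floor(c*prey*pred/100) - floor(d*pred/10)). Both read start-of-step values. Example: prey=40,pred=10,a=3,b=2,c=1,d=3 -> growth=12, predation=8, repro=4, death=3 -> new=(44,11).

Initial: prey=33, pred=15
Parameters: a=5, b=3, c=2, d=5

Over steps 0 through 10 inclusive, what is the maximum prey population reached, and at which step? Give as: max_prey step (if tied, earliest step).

Step 1: prey: 33+16-14=35; pred: 15+9-7=17
Step 2: prey: 35+17-17=35; pred: 17+11-8=20
Step 3: prey: 35+17-21=31; pred: 20+14-10=24
Step 4: prey: 31+15-22=24; pred: 24+14-12=26
Step 5: prey: 24+12-18=18; pred: 26+12-13=25
Step 6: prey: 18+9-13=14; pred: 25+9-12=22
Step 7: prey: 14+7-9=12; pred: 22+6-11=17
Step 8: prey: 12+6-6=12; pred: 17+4-8=13
Step 9: prey: 12+6-4=14; pred: 13+3-6=10
Step 10: prey: 14+7-4=17; pred: 10+2-5=7
Max prey = 35 at step 1

Answer: 35 1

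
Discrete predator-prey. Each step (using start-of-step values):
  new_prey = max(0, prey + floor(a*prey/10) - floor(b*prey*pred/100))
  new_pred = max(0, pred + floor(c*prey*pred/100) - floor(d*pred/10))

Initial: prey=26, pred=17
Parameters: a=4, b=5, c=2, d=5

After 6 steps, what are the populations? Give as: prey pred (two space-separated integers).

Step 1: prey: 26+10-22=14; pred: 17+8-8=17
Step 2: prey: 14+5-11=8; pred: 17+4-8=13
Step 3: prey: 8+3-5=6; pred: 13+2-6=9
Step 4: prey: 6+2-2=6; pred: 9+1-4=6
Step 5: prey: 6+2-1=7; pred: 6+0-3=3
Step 6: prey: 7+2-1=8; pred: 3+0-1=2

Answer: 8 2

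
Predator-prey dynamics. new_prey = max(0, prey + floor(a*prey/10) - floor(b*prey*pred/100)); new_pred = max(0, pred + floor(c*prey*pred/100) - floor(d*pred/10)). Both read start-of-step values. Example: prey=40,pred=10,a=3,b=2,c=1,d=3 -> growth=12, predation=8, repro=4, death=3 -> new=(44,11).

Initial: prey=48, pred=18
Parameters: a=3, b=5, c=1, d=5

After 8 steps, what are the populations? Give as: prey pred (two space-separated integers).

Step 1: prey: 48+14-43=19; pred: 18+8-9=17
Step 2: prey: 19+5-16=8; pred: 17+3-8=12
Step 3: prey: 8+2-4=6; pred: 12+0-6=6
Step 4: prey: 6+1-1=6; pred: 6+0-3=3
Step 5: prey: 6+1-0=7; pred: 3+0-1=2
Step 6: prey: 7+2-0=9; pred: 2+0-1=1
Step 7: prey: 9+2-0=11; pred: 1+0-0=1
Step 8: prey: 11+3-0=14; pred: 1+0-0=1

Answer: 14 1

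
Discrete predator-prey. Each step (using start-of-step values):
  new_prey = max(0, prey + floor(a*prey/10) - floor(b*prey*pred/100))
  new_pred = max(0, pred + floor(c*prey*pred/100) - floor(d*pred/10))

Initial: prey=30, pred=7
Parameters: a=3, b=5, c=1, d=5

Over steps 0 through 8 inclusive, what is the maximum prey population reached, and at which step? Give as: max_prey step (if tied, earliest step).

Step 1: prey: 30+9-10=29; pred: 7+2-3=6
Step 2: prey: 29+8-8=29; pred: 6+1-3=4
Step 3: prey: 29+8-5=32; pred: 4+1-2=3
Step 4: prey: 32+9-4=37; pred: 3+0-1=2
Step 5: prey: 37+11-3=45; pred: 2+0-1=1
Step 6: prey: 45+13-2=56; pred: 1+0-0=1
Step 7: prey: 56+16-2=70; pred: 1+0-0=1
Step 8: prey: 70+21-3=88; pred: 1+0-0=1
Max prey = 88 at step 8

Answer: 88 8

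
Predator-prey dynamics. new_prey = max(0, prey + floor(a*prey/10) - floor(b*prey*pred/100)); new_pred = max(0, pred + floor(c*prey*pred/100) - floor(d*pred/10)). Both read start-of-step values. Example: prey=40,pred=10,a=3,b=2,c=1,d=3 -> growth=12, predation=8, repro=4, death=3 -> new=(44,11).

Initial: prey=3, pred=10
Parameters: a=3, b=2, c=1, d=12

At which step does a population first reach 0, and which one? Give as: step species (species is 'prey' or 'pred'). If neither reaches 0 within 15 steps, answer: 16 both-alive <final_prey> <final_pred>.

Answer: 1 pred

Derivation:
Step 1: prey: 3+0-0=3; pred: 10+0-12=0
First extinction: pred at step 1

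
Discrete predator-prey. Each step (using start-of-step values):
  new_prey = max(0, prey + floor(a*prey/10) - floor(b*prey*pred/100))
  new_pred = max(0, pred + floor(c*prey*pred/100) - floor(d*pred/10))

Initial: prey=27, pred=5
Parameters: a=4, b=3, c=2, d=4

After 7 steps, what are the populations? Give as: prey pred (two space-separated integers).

Answer: 3 57

Derivation:
Step 1: prey: 27+10-4=33; pred: 5+2-2=5
Step 2: prey: 33+13-4=42; pred: 5+3-2=6
Step 3: prey: 42+16-7=51; pred: 6+5-2=9
Step 4: prey: 51+20-13=58; pred: 9+9-3=15
Step 5: prey: 58+23-26=55; pred: 15+17-6=26
Step 6: prey: 55+22-42=35; pred: 26+28-10=44
Step 7: prey: 35+14-46=3; pred: 44+30-17=57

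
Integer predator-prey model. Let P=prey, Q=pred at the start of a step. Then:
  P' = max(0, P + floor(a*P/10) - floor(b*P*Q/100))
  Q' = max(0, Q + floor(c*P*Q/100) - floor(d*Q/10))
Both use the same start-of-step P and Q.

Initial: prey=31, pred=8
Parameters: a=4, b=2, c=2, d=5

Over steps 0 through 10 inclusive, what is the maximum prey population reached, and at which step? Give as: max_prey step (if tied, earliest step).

Answer: 65 4

Derivation:
Step 1: prey: 31+12-4=39; pred: 8+4-4=8
Step 2: prey: 39+15-6=48; pred: 8+6-4=10
Step 3: prey: 48+19-9=58; pred: 10+9-5=14
Step 4: prey: 58+23-16=65; pred: 14+16-7=23
Step 5: prey: 65+26-29=62; pred: 23+29-11=41
Step 6: prey: 62+24-50=36; pred: 41+50-20=71
Step 7: prey: 36+14-51=0; pred: 71+51-35=87
Step 8: prey: 0+0-0=0; pred: 87+0-43=44
Step 9: prey: 0+0-0=0; pred: 44+0-22=22
Step 10: prey: 0+0-0=0; pred: 22+0-11=11
Max prey = 65 at step 4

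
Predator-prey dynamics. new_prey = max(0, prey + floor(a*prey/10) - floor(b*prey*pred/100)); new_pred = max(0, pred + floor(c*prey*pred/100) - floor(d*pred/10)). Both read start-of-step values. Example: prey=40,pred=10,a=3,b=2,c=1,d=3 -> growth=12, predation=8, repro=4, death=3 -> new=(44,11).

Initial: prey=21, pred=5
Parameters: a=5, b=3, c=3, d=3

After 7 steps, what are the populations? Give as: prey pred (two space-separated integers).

Step 1: prey: 21+10-3=28; pred: 5+3-1=7
Step 2: prey: 28+14-5=37; pred: 7+5-2=10
Step 3: prey: 37+18-11=44; pred: 10+11-3=18
Step 4: prey: 44+22-23=43; pred: 18+23-5=36
Step 5: prey: 43+21-46=18; pred: 36+46-10=72
Step 6: prey: 18+9-38=0; pred: 72+38-21=89
Step 7: prey: 0+0-0=0; pred: 89+0-26=63

Answer: 0 63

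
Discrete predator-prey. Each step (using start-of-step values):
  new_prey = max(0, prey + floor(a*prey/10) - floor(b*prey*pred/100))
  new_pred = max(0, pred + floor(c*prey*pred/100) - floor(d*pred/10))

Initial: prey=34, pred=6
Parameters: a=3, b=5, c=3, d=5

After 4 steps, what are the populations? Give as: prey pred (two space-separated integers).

Step 1: prey: 34+10-10=34; pred: 6+6-3=9
Step 2: prey: 34+10-15=29; pred: 9+9-4=14
Step 3: prey: 29+8-20=17; pred: 14+12-7=19
Step 4: prey: 17+5-16=6; pred: 19+9-9=19

Answer: 6 19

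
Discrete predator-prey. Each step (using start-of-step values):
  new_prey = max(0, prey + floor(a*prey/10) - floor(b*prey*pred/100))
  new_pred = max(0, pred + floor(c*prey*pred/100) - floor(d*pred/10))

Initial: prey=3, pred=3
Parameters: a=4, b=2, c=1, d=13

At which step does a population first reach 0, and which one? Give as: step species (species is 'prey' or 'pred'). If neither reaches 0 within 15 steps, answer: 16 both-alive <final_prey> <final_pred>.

Answer: 1 pred

Derivation:
Step 1: prey: 3+1-0=4; pred: 3+0-3=0
First extinction: pred at step 1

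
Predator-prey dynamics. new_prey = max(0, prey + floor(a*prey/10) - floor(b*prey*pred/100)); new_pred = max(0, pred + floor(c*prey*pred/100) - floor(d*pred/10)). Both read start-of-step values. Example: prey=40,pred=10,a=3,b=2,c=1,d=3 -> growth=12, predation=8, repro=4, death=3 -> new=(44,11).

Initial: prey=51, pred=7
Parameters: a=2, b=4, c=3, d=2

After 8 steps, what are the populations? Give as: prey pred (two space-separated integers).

Step 1: prey: 51+10-14=47; pred: 7+10-1=16
Step 2: prey: 47+9-30=26; pred: 16+22-3=35
Step 3: prey: 26+5-36=0; pred: 35+27-7=55
Step 4: prey: 0+0-0=0; pred: 55+0-11=44
Step 5: prey: 0+0-0=0; pred: 44+0-8=36
Step 6: prey: 0+0-0=0; pred: 36+0-7=29
Step 7: prey: 0+0-0=0; pred: 29+0-5=24
Step 8: prey: 0+0-0=0; pred: 24+0-4=20

Answer: 0 20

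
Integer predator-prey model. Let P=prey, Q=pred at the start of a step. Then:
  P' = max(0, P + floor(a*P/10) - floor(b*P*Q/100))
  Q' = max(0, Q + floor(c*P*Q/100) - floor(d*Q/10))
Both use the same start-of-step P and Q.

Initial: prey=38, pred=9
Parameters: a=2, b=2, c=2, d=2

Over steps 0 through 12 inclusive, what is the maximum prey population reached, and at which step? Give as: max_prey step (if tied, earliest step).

Step 1: prey: 38+7-6=39; pred: 9+6-1=14
Step 2: prey: 39+7-10=36; pred: 14+10-2=22
Step 3: prey: 36+7-15=28; pred: 22+15-4=33
Step 4: prey: 28+5-18=15; pred: 33+18-6=45
Step 5: prey: 15+3-13=5; pred: 45+13-9=49
Step 6: prey: 5+1-4=2; pred: 49+4-9=44
Step 7: prey: 2+0-1=1; pred: 44+1-8=37
Step 8: prey: 1+0-0=1; pred: 37+0-7=30
Step 9: prey: 1+0-0=1; pred: 30+0-6=24
Step 10: prey: 1+0-0=1; pred: 24+0-4=20
Step 11: prey: 1+0-0=1; pred: 20+0-4=16
Step 12: prey: 1+0-0=1; pred: 16+0-3=13
Max prey = 39 at step 1

Answer: 39 1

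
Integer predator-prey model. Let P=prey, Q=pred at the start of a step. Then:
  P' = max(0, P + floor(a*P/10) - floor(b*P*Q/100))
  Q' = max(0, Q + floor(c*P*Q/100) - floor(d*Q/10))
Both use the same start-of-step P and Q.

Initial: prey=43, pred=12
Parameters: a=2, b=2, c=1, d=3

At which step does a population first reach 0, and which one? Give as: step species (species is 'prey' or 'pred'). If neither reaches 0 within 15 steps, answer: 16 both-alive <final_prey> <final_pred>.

Answer: 16 both-alive 20 6

Derivation:
Step 1: prey: 43+8-10=41; pred: 12+5-3=14
Step 2: prey: 41+8-11=38; pred: 14+5-4=15
Step 3: prey: 38+7-11=34; pred: 15+5-4=16
Step 4: prey: 34+6-10=30; pred: 16+5-4=17
Step 5: prey: 30+6-10=26; pred: 17+5-5=17
Step 6: prey: 26+5-8=23; pred: 17+4-5=16
Step 7: prey: 23+4-7=20; pred: 16+3-4=15
Step 8: prey: 20+4-6=18; pred: 15+3-4=14
Step 9: prey: 18+3-5=16; pred: 14+2-4=12
Step 10: prey: 16+3-3=16; pred: 12+1-3=10
Step 11: prey: 16+3-3=16; pred: 10+1-3=8
Step 12: prey: 16+3-2=17; pred: 8+1-2=7
Step 13: prey: 17+3-2=18; pred: 7+1-2=6
Step 14: prey: 18+3-2=19; pred: 6+1-1=6
Step 15: prey: 19+3-2=20; pred: 6+1-1=6
No extinction within 15 steps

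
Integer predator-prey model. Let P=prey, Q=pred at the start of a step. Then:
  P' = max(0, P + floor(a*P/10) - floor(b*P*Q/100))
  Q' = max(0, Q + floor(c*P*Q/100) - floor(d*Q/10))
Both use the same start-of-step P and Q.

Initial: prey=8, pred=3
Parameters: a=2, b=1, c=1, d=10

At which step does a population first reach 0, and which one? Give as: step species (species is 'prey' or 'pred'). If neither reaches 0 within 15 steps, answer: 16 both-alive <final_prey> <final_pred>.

Answer: 1 pred

Derivation:
Step 1: prey: 8+1-0=9; pred: 3+0-3=0
First extinction: pred at step 1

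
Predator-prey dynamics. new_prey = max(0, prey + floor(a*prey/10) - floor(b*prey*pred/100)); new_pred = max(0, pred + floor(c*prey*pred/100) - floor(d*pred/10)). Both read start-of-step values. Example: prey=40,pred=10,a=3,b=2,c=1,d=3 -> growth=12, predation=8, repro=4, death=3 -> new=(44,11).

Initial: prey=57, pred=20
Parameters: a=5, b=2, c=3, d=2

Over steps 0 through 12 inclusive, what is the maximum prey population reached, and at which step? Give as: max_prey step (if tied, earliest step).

Step 1: prey: 57+28-22=63; pred: 20+34-4=50
Step 2: prey: 63+31-63=31; pred: 50+94-10=134
Step 3: prey: 31+15-83=0; pred: 134+124-26=232
Step 4: prey: 0+0-0=0; pred: 232+0-46=186
Step 5: prey: 0+0-0=0; pred: 186+0-37=149
Step 6: prey: 0+0-0=0; pred: 149+0-29=120
Step 7: prey: 0+0-0=0; pred: 120+0-24=96
Step 8: prey: 0+0-0=0; pred: 96+0-19=77
Step 9: prey: 0+0-0=0; pred: 77+0-15=62
Step 10: prey: 0+0-0=0; pred: 62+0-12=50
Step 11: prey: 0+0-0=0; pred: 50+0-10=40
Step 12: prey: 0+0-0=0; pred: 40+0-8=32
Max prey = 63 at step 1

Answer: 63 1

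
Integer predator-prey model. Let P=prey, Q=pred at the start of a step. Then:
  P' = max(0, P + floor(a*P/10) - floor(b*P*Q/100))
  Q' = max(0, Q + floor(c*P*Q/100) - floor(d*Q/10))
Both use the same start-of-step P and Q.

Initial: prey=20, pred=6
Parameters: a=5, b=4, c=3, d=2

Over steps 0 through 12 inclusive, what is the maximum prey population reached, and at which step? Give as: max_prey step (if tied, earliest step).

Answer: 31 2

Derivation:
Step 1: prey: 20+10-4=26; pred: 6+3-1=8
Step 2: prey: 26+13-8=31; pred: 8+6-1=13
Step 3: prey: 31+15-16=30; pred: 13+12-2=23
Step 4: prey: 30+15-27=18; pred: 23+20-4=39
Step 5: prey: 18+9-28=0; pred: 39+21-7=53
Step 6: prey: 0+0-0=0; pred: 53+0-10=43
Step 7: prey: 0+0-0=0; pred: 43+0-8=35
Step 8: prey: 0+0-0=0; pred: 35+0-7=28
Step 9: prey: 0+0-0=0; pred: 28+0-5=23
Step 10: prey: 0+0-0=0; pred: 23+0-4=19
Step 11: prey: 0+0-0=0; pred: 19+0-3=16
Step 12: prey: 0+0-0=0; pred: 16+0-3=13
Max prey = 31 at step 2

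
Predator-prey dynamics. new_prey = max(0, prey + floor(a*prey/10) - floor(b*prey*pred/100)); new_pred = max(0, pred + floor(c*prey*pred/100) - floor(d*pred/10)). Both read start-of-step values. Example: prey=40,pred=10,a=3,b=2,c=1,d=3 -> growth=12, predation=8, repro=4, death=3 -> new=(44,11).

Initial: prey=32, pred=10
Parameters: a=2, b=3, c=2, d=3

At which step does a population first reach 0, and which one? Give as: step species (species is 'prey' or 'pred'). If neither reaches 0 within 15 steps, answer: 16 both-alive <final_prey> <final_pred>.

Step 1: prey: 32+6-9=29; pred: 10+6-3=13
Step 2: prey: 29+5-11=23; pred: 13+7-3=17
Step 3: prey: 23+4-11=16; pred: 17+7-5=19
Step 4: prey: 16+3-9=10; pred: 19+6-5=20
Step 5: prey: 10+2-6=6; pred: 20+4-6=18
Step 6: prey: 6+1-3=4; pred: 18+2-5=15
Step 7: prey: 4+0-1=3; pred: 15+1-4=12
Step 8: prey: 3+0-1=2; pred: 12+0-3=9
Step 9: prey: 2+0-0=2; pred: 9+0-2=7
Step 10: prey: 2+0-0=2; pred: 7+0-2=5
Step 11: prey: 2+0-0=2; pred: 5+0-1=4
Step 12: prey: 2+0-0=2; pred: 4+0-1=3
Step 13: prey: 2+0-0=2; pred: 3+0-0=3
Steps 14-15: state stable at prey=2, pred=3 (no change)
No extinction within 15 steps

Answer: 16 both-alive 2 3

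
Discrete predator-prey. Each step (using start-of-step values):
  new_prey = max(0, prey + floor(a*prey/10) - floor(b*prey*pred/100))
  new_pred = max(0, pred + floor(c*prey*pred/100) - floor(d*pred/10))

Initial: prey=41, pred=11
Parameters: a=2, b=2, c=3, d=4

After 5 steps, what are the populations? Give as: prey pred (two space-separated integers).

Answer: 0 39

Derivation:
Step 1: prey: 41+8-9=40; pred: 11+13-4=20
Step 2: prey: 40+8-16=32; pred: 20+24-8=36
Step 3: prey: 32+6-23=15; pred: 36+34-14=56
Step 4: prey: 15+3-16=2; pred: 56+25-22=59
Step 5: prey: 2+0-2=0; pred: 59+3-23=39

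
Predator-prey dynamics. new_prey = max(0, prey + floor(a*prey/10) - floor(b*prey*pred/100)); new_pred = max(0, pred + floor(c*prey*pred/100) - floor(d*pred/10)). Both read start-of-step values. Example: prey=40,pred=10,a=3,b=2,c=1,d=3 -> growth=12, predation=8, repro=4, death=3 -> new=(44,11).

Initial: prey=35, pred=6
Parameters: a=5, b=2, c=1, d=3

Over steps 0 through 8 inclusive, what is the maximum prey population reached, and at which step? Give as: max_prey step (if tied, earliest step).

Answer: 133 5

Derivation:
Step 1: prey: 35+17-4=48; pred: 6+2-1=7
Step 2: prey: 48+24-6=66; pred: 7+3-2=8
Step 3: prey: 66+33-10=89; pred: 8+5-2=11
Step 4: prey: 89+44-19=114; pred: 11+9-3=17
Step 5: prey: 114+57-38=133; pred: 17+19-5=31
Step 6: prey: 133+66-82=117; pred: 31+41-9=63
Step 7: prey: 117+58-147=28; pred: 63+73-18=118
Step 8: prey: 28+14-66=0; pred: 118+33-35=116
Max prey = 133 at step 5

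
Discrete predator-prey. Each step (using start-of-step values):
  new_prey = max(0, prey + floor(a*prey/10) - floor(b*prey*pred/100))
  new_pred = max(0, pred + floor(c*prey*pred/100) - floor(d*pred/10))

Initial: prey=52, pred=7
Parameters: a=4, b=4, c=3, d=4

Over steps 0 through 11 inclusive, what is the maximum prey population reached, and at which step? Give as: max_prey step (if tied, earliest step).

Step 1: prey: 52+20-14=58; pred: 7+10-2=15
Step 2: prey: 58+23-34=47; pred: 15+26-6=35
Step 3: prey: 47+18-65=0; pred: 35+49-14=70
Step 4: prey: 0+0-0=0; pred: 70+0-28=42
Step 5: prey: 0+0-0=0; pred: 42+0-16=26
Step 6: prey: 0+0-0=0; pred: 26+0-10=16
Step 7: prey: 0+0-0=0; pred: 16+0-6=10
Step 8: prey: 0+0-0=0; pred: 10+0-4=6
Step 9: prey: 0+0-0=0; pred: 6+0-2=4
Step 10: prey: 0+0-0=0; pred: 4+0-1=3
Step 11: prey: 0+0-0=0; pred: 3+0-1=2
Max prey = 58 at step 1

Answer: 58 1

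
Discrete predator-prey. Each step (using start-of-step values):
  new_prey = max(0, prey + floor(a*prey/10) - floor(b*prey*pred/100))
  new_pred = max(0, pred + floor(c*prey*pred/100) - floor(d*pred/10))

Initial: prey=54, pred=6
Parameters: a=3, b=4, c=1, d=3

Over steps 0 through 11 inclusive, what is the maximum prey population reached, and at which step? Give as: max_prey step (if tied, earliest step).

Answer: 58 1

Derivation:
Step 1: prey: 54+16-12=58; pred: 6+3-1=8
Step 2: prey: 58+17-18=57; pred: 8+4-2=10
Step 3: prey: 57+17-22=52; pred: 10+5-3=12
Step 4: prey: 52+15-24=43; pred: 12+6-3=15
Step 5: prey: 43+12-25=30; pred: 15+6-4=17
Step 6: prey: 30+9-20=19; pred: 17+5-5=17
Step 7: prey: 19+5-12=12; pred: 17+3-5=15
Step 8: prey: 12+3-7=8; pred: 15+1-4=12
Step 9: prey: 8+2-3=7; pred: 12+0-3=9
Step 10: prey: 7+2-2=7; pred: 9+0-2=7
Step 11: prey: 7+2-1=8; pred: 7+0-2=5
Max prey = 58 at step 1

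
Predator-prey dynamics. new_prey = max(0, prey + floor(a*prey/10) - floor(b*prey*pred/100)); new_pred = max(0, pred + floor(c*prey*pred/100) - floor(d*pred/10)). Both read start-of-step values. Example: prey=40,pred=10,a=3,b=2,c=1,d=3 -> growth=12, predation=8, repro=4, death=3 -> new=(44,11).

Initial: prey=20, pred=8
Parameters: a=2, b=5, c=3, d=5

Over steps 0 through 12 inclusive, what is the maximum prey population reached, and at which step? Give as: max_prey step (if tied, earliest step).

Answer: 25 12

Derivation:
Step 1: prey: 20+4-8=16; pred: 8+4-4=8
Step 2: prey: 16+3-6=13; pred: 8+3-4=7
Step 3: prey: 13+2-4=11; pred: 7+2-3=6
Step 4: prey: 11+2-3=10; pred: 6+1-3=4
Step 5: prey: 10+2-2=10; pred: 4+1-2=3
Step 6: prey: 10+2-1=11; pred: 3+0-1=2
Step 7: prey: 11+2-1=12; pred: 2+0-1=1
Step 8: prey: 12+2-0=14; pred: 1+0-0=1
Step 9: prey: 14+2-0=16; pred: 1+0-0=1
Step 10: prey: 16+3-0=19; pred: 1+0-0=1
Step 11: prey: 19+3-0=22; pred: 1+0-0=1
Step 12: prey: 22+4-1=25; pred: 1+0-0=1
Max prey = 25 at step 12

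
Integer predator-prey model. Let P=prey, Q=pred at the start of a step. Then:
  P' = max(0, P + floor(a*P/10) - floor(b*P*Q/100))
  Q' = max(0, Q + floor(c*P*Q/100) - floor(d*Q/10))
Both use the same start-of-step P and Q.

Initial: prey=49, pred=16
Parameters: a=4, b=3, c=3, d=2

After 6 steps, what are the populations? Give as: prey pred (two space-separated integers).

Step 1: prey: 49+19-23=45; pred: 16+23-3=36
Step 2: prey: 45+18-48=15; pred: 36+48-7=77
Step 3: prey: 15+6-34=0; pred: 77+34-15=96
Step 4: prey: 0+0-0=0; pred: 96+0-19=77
Step 5: prey: 0+0-0=0; pred: 77+0-15=62
Step 6: prey: 0+0-0=0; pred: 62+0-12=50

Answer: 0 50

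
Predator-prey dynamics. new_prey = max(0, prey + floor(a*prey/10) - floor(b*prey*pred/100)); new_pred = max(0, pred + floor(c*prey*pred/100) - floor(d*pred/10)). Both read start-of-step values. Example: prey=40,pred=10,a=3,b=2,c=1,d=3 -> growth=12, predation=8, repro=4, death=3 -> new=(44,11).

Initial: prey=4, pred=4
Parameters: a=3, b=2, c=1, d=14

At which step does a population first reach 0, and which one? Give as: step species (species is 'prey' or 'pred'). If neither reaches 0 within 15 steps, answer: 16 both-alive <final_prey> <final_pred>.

Step 1: prey: 4+1-0=5; pred: 4+0-5=0
First extinction: pred at step 1

Answer: 1 pred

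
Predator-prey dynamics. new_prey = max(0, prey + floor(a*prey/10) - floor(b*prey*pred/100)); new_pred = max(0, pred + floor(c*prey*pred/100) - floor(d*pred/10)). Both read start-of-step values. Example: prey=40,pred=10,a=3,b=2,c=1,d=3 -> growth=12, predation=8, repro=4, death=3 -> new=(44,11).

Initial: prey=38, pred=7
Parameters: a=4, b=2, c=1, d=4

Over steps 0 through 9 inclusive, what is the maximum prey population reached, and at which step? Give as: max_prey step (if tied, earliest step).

Answer: 110 6

Derivation:
Step 1: prey: 38+15-5=48; pred: 7+2-2=7
Step 2: prey: 48+19-6=61; pred: 7+3-2=8
Step 3: prey: 61+24-9=76; pred: 8+4-3=9
Step 4: prey: 76+30-13=93; pred: 9+6-3=12
Step 5: prey: 93+37-22=108; pred: 12+11-4=19
Step 6: prey: 108+43-41=110; pred: 19+20-7=32
Step 7: prey: 110+44-70=84; pred: 32+35-12=55
Step 8: prey: 84+33-92=25; pred: 55+46-22=79
Step 9: prey: 25+10-39=0; pred: 79+19-31=67
Max prey = 110 at step 6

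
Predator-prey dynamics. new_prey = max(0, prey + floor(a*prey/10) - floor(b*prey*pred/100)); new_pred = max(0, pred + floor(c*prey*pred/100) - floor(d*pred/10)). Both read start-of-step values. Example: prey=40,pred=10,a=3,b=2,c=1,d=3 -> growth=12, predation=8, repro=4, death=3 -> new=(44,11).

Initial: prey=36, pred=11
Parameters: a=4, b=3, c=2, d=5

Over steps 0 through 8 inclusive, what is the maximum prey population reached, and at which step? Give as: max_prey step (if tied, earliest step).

Answer: 39 1

Derivation:
Step 1: prey: 36+14-11=39; pred: 11+7-5=13
Step 2: prey: 39+15-15=39; pred: 13+10-6=17
Step 3: prey: 39+15-19=35; pred: 17+13-8=22
Step 4: prey: 35+14-23=26; pred: 22+15-11=26
Step 5: prey: 26+10-20=16; pred: 26+13-13=26
Step 6: prey: 16+6-12=10; pred: 26+8-13=21
Step 7: prey: 10+4-6=8; pred: 21+4-10=15
Step 8: prey: 8+3-3=8; pred: 15+2-7=10
Max prey = 39 at step 1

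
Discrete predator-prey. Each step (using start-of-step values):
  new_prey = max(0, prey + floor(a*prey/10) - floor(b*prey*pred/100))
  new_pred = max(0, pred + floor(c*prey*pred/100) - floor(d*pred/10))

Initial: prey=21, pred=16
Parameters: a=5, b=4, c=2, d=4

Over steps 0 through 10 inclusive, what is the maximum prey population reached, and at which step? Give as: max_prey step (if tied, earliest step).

Step 1: prey: 21+10-13=18; pred: 16+6-6=16
Step 2: prey: 18+9-11=16; pred: 16+5-6=15
Step 3: prey: 16+8-9=15; pred: 15+4-6=13
Step 4: prey: 15+7-7=15; pred: 13+3-5=11
Step 5: prey: 15+7-6=16; pred: 11+3-4=10
Step 6: prey: 16+8-6=18; pred: 10+3-4=9
Step 7: prey: 18+9-6=21; pred: 9+3-3=9
Step 8: prey: 21+10-7=24; pred: 9+3-3=9
Step 9: prey: 24+12-8=28; pred: 9+4-3=10
Step 10: prey: 28+14-11=31; pred: 10+5-4=11
Max prey = 31 at step 10

Answer: 31 10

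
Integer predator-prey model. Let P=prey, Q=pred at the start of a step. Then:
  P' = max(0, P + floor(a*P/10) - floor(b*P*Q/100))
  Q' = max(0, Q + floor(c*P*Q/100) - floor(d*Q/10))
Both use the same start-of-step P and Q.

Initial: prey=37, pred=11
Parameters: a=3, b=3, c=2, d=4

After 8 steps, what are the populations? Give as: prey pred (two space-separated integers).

Step 1: prey: 37+11-12=36; pred: 11+8-4=15
Step 2: prey: 36+10-16=30; pred: 15+10-6=19
Step 3: prey: 30+9-17=22; pred: 19+11-7=23
Step 4: prey: 22+6-15=13; pred: 23+10-9=24
Step 5: prey: 13+3-9=7; pred: 24+6-9=21
Step 6: prey: 7+2-4=5; pred: 21+2-8=15
Step 7: prey: 5+1-2=4; pred: 15+1-6=10
Step 8: prey: 4+1-1=4; pred: 10+0-4=6

Answer: 4 6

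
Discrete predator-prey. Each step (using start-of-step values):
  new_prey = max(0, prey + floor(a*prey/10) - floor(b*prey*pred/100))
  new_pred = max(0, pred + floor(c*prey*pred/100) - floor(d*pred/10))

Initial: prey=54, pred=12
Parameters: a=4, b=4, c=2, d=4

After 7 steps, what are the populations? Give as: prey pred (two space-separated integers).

Step 1: prey: 54+21-25=50; pred: 12+12-4=20
Step 2: prey: 50+20-40=30; pred: 20+20-8=32
Step 3: prey: 30+12-38=4; pred: 32+19-12=39
Step 4: prey: 4+1-6=0; pred: 39+3-15=27
Step 5: prey: 0+0-0=0; pred: 27+0-10=17
Step 6: prey: 0+0-0=0; pred: 17+0-6=11
Step 7: prey: 0+0-0=0; pred: 11+0-4=7

Answer: 0 7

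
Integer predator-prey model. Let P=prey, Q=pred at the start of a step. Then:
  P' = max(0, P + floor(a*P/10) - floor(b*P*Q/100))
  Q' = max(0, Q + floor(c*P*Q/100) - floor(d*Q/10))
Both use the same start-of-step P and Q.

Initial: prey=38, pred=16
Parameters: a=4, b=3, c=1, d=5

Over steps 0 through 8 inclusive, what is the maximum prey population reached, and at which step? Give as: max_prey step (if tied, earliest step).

Answer: 83 8

Derivation:
Step 1: prey: 38+15-18=35; pred: 16+6-8=14
Step 2: prey: 35+14-14=35; pred: 14+4-7=11
Step 3: prey: 35+14-11=38; pred: 11+3-5=9
Step 4: prey: 38+15-10=43; pred: 9+3-4=8
Step 5: prey: 43+17-10=50; pred: 8+3-4=7
Step 6: prey: 50+20-10=60; pred: 7+3-3=7
Step 7: prey: 60+24-12=72; pred: 7+4-3=8
Step 8: prey: 72+28-17=83; pred: 8+5-4=9
Max prey = 83 at step 8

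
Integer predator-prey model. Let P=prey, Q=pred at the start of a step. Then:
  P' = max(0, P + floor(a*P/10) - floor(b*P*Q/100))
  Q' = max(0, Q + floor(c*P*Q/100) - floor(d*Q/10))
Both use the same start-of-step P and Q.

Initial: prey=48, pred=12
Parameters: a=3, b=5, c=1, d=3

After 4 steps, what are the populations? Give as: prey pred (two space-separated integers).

Answer: 9 10

Derivation:
Step 1: prey: 48+14-28=34; pred: 12+5-3=14
Step 2: prey: 34+10-23=21; pred: 14+4-4=14
Step 3: prey: 21+6-14=13; pred: 14+2-4=12
Step 4: prey: 13+3-7=9; pred: 12+1-3=10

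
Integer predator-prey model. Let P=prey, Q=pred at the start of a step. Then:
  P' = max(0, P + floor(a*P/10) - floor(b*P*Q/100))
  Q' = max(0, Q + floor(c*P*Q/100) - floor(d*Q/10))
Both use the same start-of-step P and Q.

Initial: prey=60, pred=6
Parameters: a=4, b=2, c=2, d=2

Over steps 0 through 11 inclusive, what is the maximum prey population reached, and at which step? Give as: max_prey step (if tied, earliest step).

Step 1: prey: 60+24-7=77; pred: 6+7-1=12
Step 2: prey: 77+30-18=89; pred: 12+18-2=28
Step 3: prey: 89+35-49=75; pred: 28+49-5=72
Step 4: prey: 75+30-108=0; pred: 72+108-14=166
Step 5: prey: 0+0-0=0; pred: 166+0-33=133
Step 6: prey: 0+0-0=0; pred: 133+0-26=107
Step 7: prey: 0+0-0=0; pred: 107+0-21=86
Step 8: prey: 0+0-0=0; pred: 86+0-17=69
Step 9: prey: 0+0-0=0; pred: 69+0-13=56
Step 10: prey: 0+0-0=0; pred: 56+0-11=45
Step 11: prey: 0+0-0=0; pred: 45+0-9=36
Max prey = 89 at step 2

Answer: 89 2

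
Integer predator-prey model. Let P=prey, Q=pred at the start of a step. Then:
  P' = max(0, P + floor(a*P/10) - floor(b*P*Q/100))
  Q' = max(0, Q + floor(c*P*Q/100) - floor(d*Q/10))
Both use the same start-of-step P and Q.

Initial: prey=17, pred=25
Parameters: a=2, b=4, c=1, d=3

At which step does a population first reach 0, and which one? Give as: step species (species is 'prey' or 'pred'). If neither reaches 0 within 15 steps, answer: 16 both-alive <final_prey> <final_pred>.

Step 1: prey: 17+3-17=3; pred: 25+4-7=22
Step 2: prey: 3+0-2=1; pred: 22+0-6=16
Step 3: prey: 1+0-0=1; pred: 16+0-4=12
Step 4: prey: 1+0-0=1; pred: 12+0-3=9
Step 5: prey: 1+0-0=1; pred: 9+0-2=7
Step 6: prey: 1+0-0=1; pred: 7+0-2=5
Step 7: prey: 1+0-0=1; pred: 5+0-1=4
Step 8: prey: 1+0-0=1; pred: 4+0-1=3
Step 9: prey: 1+0-0=1; pred: 3+0-0=3
Steps 10-15: state stable at prey=1, pred=3 (no change)
No extinction within 15 steps

Answer: 16 both-alive 1 3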